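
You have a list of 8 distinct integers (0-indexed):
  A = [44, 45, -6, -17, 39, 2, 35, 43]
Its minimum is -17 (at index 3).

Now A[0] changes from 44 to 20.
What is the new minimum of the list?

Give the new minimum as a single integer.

Old min = -17 (at index 3)
Change: A[0] 44 -> 20
Changed element was NOT the old min.
  New min = min(old_min, new_val) = min(-17, 20) = -17

Answer: -17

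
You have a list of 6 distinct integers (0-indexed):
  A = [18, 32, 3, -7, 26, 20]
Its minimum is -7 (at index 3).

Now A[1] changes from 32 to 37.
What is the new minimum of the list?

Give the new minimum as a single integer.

Answer: -7

Derivation:
Old min = -7 (at index 3)
Change: A[1] 32 -> 37
Changed element was NOT the old min.
  New min = min(old_min, new_val) = min(-7, 37) = -7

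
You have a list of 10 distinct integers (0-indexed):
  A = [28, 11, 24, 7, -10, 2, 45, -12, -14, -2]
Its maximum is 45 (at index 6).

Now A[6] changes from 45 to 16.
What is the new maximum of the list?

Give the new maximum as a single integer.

Answer: 28

Derivation:
Old max = 45 (at index 6)
Change: A[6] 45 -> 16
Changed element WAS the max -> may need rescan.
  Max of remaining elements: 28
  New max = max(16, 28) = 28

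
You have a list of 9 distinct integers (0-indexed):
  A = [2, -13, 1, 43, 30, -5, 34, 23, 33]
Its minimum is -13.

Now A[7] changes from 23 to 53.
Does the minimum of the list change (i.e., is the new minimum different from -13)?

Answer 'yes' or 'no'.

Answer: no

Derivation:
Old min = -13
Change: A[7] 23 -> 53
Changed element was NOT the min; min changes only if 53 < -13.
New min = -13; changed? no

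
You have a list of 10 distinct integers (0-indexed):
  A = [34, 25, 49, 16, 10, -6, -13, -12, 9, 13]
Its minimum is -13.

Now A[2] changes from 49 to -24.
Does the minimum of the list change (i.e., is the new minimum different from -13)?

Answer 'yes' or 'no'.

Old min = -13
Change: A[2] 49 -> -24
Changed element was NOT the min; min changes only if -24 < -13.
New min = -24; changed? yes

Answer: yes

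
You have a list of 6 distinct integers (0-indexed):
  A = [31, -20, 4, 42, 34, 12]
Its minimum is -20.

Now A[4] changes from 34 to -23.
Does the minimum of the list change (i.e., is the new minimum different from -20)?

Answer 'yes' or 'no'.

Answer: yes

Derivation:
Old min = -20
Change: A[4] 34 -> -23
Changed element was NOT the min; min changes only if -23 < -20.
New min = -23; changed? yes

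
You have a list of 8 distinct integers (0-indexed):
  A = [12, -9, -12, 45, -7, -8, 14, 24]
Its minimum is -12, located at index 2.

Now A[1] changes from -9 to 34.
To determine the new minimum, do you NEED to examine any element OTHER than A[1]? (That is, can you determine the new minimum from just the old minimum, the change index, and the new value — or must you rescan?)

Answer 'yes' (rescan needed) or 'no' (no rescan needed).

Old min = -12 at index 2
Change at index 1: -9 -> 34
Index 1 was NOT the min. New min = min(-12, 34). No rescan of other elements needed.
Needs rescan: no

Answer: no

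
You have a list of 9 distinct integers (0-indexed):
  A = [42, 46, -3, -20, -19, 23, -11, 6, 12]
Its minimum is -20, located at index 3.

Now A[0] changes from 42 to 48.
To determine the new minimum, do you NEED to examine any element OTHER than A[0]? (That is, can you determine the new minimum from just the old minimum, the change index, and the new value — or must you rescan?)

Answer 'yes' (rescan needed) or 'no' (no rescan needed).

Old min = -20 at index 3
Change at index 0: 42 -> 48
Index 0 was NOT the min. New min = min(-20, 48). No rescan of other elements needed.
Needs rescan: no

Answer: no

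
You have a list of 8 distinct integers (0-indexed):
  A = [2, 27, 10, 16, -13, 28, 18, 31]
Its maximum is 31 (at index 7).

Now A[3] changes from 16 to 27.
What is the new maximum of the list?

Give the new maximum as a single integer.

Answer: 31

Derivation:
Old max = 31 (at index 7)
Change: A[3] 16 -> 27
Changed element was NOT the old max.
  New max = max(old_max, new_val) = max(31, 27) = 31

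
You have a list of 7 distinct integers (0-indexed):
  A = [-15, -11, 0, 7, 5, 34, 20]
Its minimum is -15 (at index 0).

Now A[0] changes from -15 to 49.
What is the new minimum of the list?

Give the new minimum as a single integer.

Old min = -15 (at index 0)
Change: A[0] -15 -> 49
Changed element WAS the min. Need to check: is 49 still <= all others?
  Min of remaining elements: -11
  New min = min(49, -11) = -11

Answer: -11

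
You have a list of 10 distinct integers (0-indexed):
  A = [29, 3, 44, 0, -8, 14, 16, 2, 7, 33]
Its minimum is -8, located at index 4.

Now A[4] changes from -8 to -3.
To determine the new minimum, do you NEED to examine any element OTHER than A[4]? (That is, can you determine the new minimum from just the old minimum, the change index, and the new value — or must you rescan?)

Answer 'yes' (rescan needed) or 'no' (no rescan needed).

Old min = -8 at index 4
Change at index 4: -8 -> -3
Index 4 WAS the min and new value -3 > old min -8. Must rescan other elements to find the new min.
Needs rescan: yes

Answer: yes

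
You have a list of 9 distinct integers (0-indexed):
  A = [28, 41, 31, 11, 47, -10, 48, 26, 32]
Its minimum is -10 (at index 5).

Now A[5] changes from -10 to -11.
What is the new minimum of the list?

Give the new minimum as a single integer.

Old min = -10 (at index 5)
Change: A[5] -10 -> -11
Changed element WAS the min. Need to check: is -11 still <= all others?
  Min of remaining elements: 11
  New min = min(-11, 11) = -11

Answer: -11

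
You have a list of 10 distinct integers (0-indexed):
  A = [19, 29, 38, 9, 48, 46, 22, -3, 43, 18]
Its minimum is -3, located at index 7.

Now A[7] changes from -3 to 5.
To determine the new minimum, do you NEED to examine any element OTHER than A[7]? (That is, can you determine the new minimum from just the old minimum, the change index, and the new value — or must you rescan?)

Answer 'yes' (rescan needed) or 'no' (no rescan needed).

Old min = -3 at index 7
Change at index 7: -3 -> 5
Index 7 WAS the min and new value 5 > old min -3. Must rescan other elements to find the new min.
Needs rescan: yes

Answer: yes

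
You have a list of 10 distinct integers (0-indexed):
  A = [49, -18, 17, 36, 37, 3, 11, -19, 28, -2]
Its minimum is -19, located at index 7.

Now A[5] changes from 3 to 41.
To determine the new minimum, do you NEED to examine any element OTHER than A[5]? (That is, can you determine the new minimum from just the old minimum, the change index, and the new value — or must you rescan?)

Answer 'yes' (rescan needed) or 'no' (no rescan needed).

Answer: no

Derivation:
Old min = -19 at index 7
Change at index 5: 3 -> 41
Index 5 was NOT the min. New min = min(-19, 41). No rescan of other elements needed.
Needs rescan: no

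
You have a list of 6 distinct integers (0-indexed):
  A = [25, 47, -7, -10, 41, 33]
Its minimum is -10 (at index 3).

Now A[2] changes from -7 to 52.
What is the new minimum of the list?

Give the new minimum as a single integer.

Old min = -10 (at index 3)
Change: A[2] -7 -> 52
Changed element was NOT the old min.
  New min = min(old_min, new_val) = min(-10, 52) = -10

Answer: -10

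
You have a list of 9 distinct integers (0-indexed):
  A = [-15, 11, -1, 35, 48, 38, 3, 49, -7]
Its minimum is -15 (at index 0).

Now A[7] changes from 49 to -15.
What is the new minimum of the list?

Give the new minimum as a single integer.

Answer: -15

Derivation:
Old min = -15 (at index 0)
Change: A[7] 49 -> -15
Changed element was NOT the old min.
  New min = min(old_min, new_val) = min(-15, -15) = -15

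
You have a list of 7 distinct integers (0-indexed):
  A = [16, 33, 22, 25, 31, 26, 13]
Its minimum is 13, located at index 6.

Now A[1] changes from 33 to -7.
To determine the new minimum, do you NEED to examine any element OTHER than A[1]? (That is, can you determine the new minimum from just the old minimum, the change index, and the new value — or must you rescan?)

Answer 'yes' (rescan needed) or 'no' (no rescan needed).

Answer: no

Derivation:
Old min = 13 at index 6
Change at index 1: 33 -> -7
Index 1 was NOT the min. New min = min(13, -7). No rescan of other elements needed.
Needs rescan: no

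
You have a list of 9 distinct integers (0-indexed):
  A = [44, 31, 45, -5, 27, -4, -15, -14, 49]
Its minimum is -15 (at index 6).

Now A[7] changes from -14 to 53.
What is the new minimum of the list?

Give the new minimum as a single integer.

Old min = -15 (at index 6)
Change: A[7] -14 -> 53
Changed element was NOT the old min.
  New min = min(old_min, new_val) = min(-15, 53) = -15

Answer: -15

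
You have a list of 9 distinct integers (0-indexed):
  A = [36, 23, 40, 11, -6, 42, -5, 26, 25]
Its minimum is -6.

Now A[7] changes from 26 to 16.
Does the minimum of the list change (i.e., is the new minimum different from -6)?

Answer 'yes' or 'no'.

Answer: no

Derivation:
Old min = -6
Change: A[7] 26 -> 16
Changed element was NOT the min; min changes only if 16 < -6.
New min = -6; changed? no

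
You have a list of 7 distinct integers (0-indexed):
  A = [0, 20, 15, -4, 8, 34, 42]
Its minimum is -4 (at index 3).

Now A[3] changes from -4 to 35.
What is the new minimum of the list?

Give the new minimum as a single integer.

Old min = -4 (at index 3)
Change: A[3] -4 -> 35
Changed element WAS the min. Need to check: is 35 still <= all others?
  Min of remaining elements: 0
  New min = min(35, 0) = 0

Answer: 0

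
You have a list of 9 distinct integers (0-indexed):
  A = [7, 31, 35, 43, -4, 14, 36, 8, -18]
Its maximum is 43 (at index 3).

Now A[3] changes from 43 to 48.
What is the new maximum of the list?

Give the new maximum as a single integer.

Old max = 43 (at index 3)
Change: A[3] 43 -> 48
Changed element WAS the max -> may need rescan.
  Max of remaining elements: 36
  New max = max(48, 36) = 48

Answer: 48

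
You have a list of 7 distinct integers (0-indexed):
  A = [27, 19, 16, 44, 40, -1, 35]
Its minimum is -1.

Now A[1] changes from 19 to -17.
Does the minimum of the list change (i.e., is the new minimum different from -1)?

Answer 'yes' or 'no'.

Old min = -1
Change: A[1] 19 -> -17
Changed element was NOT the min; min changes only if -17 < -1.
New min = -17; changed? yes

Answer: yes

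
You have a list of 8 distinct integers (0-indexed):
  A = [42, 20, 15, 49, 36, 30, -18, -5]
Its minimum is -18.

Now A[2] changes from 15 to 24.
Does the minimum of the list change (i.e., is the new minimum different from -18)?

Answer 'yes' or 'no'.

Answer: no

Derivation:
Old min = -18
Change: A[2] 15 -> 24
Changed element was NOT the min; min changes only if 24 < -18.
New min = -18; changed? no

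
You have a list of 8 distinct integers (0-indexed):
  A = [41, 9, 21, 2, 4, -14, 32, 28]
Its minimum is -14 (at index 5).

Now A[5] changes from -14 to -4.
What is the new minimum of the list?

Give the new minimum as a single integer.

Old min = -14 (at index 5)
Change: A[5] -14 -> -4
Changed element WAS the min. Need to check: is -4 still <= all others?
  Min of remaining elements: 2
  New min = min(-4, 2) = -4

Answer: -4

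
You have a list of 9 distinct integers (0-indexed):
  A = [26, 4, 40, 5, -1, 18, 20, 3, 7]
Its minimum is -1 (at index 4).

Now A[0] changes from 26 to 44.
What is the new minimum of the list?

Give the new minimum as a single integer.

Answer: -1

Derivation:
Old min = -1 (at index 4)
Change: A[0] 26 -> 44
Changed element was NOT the old min.
  New min = min(old_min, new_val) = min(-1, 44) = -1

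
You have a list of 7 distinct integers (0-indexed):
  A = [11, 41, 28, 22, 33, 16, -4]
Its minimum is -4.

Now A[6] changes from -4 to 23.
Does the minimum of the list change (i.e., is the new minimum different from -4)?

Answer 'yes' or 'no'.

Old min = -4
Change: A[6] -4 -> 23
Changed element was the min; new min must be rechecked.
New min = 11; changed? yes

Answer: yes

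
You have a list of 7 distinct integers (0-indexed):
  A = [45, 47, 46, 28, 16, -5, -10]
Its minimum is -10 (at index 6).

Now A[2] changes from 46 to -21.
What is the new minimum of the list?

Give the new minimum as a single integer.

Answer: -21

Derivation:
Old min = -10 (at index 6)
Change: A[2] 46 -> -21
Changed element was NOT the old min.
  New min = min(old_min, new_val) = min(-10, -21) = -21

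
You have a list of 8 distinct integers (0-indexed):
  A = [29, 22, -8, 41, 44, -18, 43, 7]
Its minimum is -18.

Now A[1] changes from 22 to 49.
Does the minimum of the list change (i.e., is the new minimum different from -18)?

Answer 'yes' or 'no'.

Answer: no

Derivation:
Old min = -18
Change: A[1] 22 -> 49
Changed element was NOT the min; min changes only if 49 < -18.
New min = -18; changed? no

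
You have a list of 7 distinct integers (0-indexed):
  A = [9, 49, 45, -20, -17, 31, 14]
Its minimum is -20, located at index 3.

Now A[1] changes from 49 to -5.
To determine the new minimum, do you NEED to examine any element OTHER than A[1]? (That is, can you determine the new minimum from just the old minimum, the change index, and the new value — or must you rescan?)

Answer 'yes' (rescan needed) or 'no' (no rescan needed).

Old min = -20 at index 3
Change at index 1: 49 -> -5
Index 1 was NOT the min. New min = min(-20, -5). No rescan of other elements needed.
Needs rescan: no

Answer: no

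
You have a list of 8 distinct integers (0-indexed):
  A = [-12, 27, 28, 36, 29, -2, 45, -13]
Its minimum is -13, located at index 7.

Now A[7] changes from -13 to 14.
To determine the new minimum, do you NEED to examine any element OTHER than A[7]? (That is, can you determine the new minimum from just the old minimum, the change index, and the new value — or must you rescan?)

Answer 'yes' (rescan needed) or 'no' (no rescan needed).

Answer: yes

Derivation:
Old min = -13 at index 7
Change at index 7: -13 -> 14
Index 7 WAS the min and new value 14 > old min -13. Must rescan other elements to find the new min.
Needs rescan: yes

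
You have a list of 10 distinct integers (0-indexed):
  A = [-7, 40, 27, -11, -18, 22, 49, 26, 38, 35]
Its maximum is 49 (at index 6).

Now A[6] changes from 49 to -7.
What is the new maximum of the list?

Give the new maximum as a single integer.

Answer: 40

Derivation:
Old max = 49 (at index 6)
Change: A[6] 49 -> -7
Changed element WAS the max -> may need rescan.
  Max of remaining elements: 40
  New max = max(-7, 40) = 40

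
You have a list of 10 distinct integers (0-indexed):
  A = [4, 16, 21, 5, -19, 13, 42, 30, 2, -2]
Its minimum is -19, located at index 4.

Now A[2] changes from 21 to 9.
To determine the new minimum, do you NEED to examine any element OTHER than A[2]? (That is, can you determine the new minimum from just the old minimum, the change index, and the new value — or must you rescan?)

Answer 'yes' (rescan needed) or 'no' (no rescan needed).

Answer: no

Derivation:
Old min = -19 at index 4
Change at index 2: 21 -> 9
Index 2 was NOT the min. New min = min(-19, 9). No rescan of other elements needed.
Needs rescan: no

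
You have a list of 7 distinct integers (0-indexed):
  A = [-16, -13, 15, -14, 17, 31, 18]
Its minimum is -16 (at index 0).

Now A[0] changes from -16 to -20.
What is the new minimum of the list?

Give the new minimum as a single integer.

Answer: -20

Derivation:
Old min = -16 (at index 0)
Change: A[0] -16 -> -20
Changed element WAS the min. Need to check: is -20 still <= all others?
  Min of remaining elements: -14
  New min = min(-20, -14) = -20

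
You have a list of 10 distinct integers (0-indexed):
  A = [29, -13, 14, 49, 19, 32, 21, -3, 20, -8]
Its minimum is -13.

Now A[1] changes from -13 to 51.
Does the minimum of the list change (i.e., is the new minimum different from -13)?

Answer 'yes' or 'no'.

Old min = -13
Change: A[1] -13 -> 51
Changed element was the min; new min must be rechecked.
New min = -8; changed? yes

Answer: yes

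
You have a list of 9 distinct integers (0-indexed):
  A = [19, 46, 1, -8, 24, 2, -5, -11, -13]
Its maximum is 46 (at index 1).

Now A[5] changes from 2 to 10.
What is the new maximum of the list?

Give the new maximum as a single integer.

Old max = 46 (at index 1)
Change: A[5] 2 -> 10
Changed element was NOT the old max.
  New max = max(old_max, new_val) = max(46, 10) = 46

Answer: 46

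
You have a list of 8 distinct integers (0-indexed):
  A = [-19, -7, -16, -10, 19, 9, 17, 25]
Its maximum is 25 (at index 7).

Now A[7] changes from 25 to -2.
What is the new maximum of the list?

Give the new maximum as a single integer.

Old max = 25 (at index 7)
Change: A[7] 25 -> -2
Changed element WAS the max -> may need rescan.
  Max of remaining elements: 19
  New max = max(-2, 19) = 19

Answer: 19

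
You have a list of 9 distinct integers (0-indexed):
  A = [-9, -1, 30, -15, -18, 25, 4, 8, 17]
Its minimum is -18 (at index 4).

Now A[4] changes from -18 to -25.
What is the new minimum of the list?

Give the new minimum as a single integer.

Answer: -25

Derivation:
Old min = -18 (at index 4)
Change: A[4] -18 -> -25
Changed element WAS the min. Need to check: is -25 still <= all others?
  Min of remaining elements: -15
  New min = min(-25, -15) = -25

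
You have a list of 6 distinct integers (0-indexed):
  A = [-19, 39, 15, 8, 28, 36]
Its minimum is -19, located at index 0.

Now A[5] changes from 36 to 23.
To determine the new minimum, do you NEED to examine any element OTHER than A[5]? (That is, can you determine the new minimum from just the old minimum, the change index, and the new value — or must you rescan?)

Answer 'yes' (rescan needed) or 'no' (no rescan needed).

Old min = -19 at index 0
Change at index 5: 36 -> 23
Index 5 was NOT the min. New min = min(-19, 23). No rescan of other elements needed.
Needs rescan: no

Answer: no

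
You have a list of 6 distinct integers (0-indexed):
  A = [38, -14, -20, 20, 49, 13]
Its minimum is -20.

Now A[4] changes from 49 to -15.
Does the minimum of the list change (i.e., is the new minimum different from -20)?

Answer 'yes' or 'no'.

Old min = -20
Change: A[4] 49 -> -15
Changed element was NOT the min; min changes only if -15 < -20.
New min = -20; changed? no

Answer: no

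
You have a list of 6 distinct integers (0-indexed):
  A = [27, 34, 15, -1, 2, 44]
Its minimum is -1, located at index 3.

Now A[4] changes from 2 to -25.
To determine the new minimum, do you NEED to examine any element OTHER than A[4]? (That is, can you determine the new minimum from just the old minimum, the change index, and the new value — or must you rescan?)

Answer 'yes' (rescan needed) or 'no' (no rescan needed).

Answer: no

Derivation:
Old min = -1 at index 3
Change at index 4: 2 -> -25
Index 4 was NOT the min. New min = min(-1, -25). No rescan of other elements needed.
Needs rescan: no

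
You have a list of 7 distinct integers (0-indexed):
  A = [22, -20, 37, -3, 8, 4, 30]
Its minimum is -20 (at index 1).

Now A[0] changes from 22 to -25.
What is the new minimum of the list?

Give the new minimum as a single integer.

Answer: -25

Derivation:
Old min = -20 (at index 1)
Change: A[0] 22 -> -25
Changed element was NOT the old min.
  New min = min(old_min, new_val) = min(-20, -25) = -25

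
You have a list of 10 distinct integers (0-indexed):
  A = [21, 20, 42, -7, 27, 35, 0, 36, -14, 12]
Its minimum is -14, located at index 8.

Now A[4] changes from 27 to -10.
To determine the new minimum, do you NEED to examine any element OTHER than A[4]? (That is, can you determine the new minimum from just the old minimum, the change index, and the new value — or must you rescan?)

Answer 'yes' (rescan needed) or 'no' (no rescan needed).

Answer: no

Derivation:
Old min = -14 at index 8
Change at index 4: 27 -> -10
Index 4 was NOT the min. New min = min(-14, -10). No rescan of other elements needed.
Needs rescan: no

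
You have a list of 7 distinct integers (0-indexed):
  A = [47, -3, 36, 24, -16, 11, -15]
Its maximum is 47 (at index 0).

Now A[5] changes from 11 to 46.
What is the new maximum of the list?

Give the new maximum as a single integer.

Old max = 47 (at index 0)
Change: A[5] 11 -> 46
Changed element was NOT the old max.
  New max = max(old_max, new_val) = max(47, 46) = 47

Answer: 47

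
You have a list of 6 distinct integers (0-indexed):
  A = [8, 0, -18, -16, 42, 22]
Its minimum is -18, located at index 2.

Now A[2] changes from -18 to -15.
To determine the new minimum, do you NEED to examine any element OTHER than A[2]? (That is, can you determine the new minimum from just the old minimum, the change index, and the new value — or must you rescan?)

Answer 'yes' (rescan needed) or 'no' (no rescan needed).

Answer: yes

Derivation:
Old min = -18 at index 2
Change at index 2: -18 -> -15
Index 2 WAS the min and new value -15 > old min -18. Must rescan other elements to find the new min.
Needs rescan: yes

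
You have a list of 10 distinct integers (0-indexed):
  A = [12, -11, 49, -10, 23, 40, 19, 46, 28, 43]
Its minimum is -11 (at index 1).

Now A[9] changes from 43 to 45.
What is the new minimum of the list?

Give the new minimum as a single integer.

Old min = -11 (at index 1)
Change: A[9] 43 -> 45
Changed element was NOT the old min.
  New min = min(old_min, new_val) = min(-11, 45) = -11

Answer: -11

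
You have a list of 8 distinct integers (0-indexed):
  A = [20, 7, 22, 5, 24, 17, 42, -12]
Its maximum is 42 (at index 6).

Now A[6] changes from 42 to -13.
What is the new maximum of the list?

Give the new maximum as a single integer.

Old max = 42 (at index 6)
Change: A[6] 42 -> -13
Changed element WAS the max -> may need rescan.
  Max of remaining elements: 24
  New max = max(-13, 24) = 24

Answer: 24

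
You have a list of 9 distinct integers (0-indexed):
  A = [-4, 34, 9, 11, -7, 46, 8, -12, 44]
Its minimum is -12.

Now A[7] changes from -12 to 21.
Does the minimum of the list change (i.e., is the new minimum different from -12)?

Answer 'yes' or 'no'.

Answer: yes

Derivation:
Old min = -12
Change: A[7] -12 -> 21
Changed element was the min; new min must be rechecked.
New min = -7; changed? yes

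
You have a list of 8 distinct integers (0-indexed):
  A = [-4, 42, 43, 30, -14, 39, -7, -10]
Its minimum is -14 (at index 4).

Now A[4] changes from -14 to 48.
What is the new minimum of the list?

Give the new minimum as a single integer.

Old min = -14 (at index 4)
Change: A[4] -14 -> 48
Changed element WAS the min. Need to check: is 48 still <= all others?
  Min of remaining elements: -10
  New min = min(48, -10) = -10

Answer: -10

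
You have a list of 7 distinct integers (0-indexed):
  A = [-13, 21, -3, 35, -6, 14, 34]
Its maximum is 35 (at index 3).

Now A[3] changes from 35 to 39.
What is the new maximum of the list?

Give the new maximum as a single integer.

Answer: 39

Derivation:
Old max = 35 (at index 3)
Change: A[3] 35 -> 39
Changed element WAS the max -> may need rescan.
  Max of remaining elements: 34
  New max = max(39, 34) = 39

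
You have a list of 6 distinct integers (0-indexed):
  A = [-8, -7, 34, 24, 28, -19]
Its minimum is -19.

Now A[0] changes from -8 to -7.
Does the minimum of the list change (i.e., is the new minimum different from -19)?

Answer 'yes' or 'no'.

Answer: no

Derivation:
Old min = -19
Change: A[0] -8 -> -7
Changed element was NOT the min; min changes only if -7 < -19.
New min = -19; changed? no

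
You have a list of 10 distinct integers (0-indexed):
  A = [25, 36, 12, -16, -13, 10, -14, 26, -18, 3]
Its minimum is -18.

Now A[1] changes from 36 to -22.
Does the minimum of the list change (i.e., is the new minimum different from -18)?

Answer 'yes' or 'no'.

Answer: yes

Derivation:
Old min = -18
Change: A[1] 36 -> -22
Changed element was NOT the min; min changes only if -22 < -18.
New min = -22; changed? yes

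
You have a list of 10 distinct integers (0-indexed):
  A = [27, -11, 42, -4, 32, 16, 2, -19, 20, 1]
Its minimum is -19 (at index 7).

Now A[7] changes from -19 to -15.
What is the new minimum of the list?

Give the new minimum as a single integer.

Old min = -19 (at index 7)
Change: A[7] -19 -> -15
Changed element WAS the min. Need to check: is -15 still <= all others?
  Min of remaining elements: -11
  New min = min(-15, -11) = -15

Answer: -15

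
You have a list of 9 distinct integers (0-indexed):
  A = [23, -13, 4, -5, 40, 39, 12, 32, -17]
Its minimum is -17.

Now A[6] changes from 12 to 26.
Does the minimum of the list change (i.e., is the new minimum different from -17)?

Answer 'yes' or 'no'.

Answer: no

Derivation:
Old min = -17
Change: A[6] 12 -> 26
Changed element was NOT the min; min changes only if 26 < -17.
New min = -17; changed? no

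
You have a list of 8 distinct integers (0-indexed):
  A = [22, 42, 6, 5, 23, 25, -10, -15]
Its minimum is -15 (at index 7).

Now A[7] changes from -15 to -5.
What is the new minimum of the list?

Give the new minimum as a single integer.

Answer: -10

Derivation:
Old min = -15 (at index 7)
Change: A[7] -15 -> -5
Changed element WAS the min. Need to check: is -5 still <= all others?
  Min of remaining elements: -10
  New min = min(-5, -10) = -10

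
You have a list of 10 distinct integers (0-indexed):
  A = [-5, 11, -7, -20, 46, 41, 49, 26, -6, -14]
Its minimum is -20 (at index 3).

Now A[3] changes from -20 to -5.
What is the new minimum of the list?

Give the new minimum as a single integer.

Old min = -20 (at index 3)
Change: A[3] -20 -> -5
Changed element WAS the min. Need to check: is -5 still <= all others?
  Min of remaining elements: -14
  New min = min(-5, -14) = -14

Answer: -14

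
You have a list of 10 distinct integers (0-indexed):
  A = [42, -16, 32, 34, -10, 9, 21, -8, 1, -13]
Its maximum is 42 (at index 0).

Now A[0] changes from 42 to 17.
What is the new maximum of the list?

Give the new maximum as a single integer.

Old max = 42 (at index 0)
Change: A[0] 42 -> 17
Changed element WAS the max -> may need rescan.
  Max of remaining elements: 34
  New max = max(17, 34) = 34

Answer: 34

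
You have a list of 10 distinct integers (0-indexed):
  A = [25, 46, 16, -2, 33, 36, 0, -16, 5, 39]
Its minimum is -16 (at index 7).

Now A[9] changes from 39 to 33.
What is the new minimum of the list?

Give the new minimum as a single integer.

Answer: -16

Derivation:
Old min = -16 (at index 7)
Change: A[9] 39 -> 33
Changed element was NOT the old min.
  New min = min(old_min, new_val) = min(-16, 33) = -16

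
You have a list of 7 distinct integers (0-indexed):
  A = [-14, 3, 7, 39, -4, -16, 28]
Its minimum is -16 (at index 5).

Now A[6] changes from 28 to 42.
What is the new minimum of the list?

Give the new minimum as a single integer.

Answer: -16

Derivation:
Old min = -16 (at index 5)
Change: A[6] 28 -> 42
Changed element was NOT the old min.
  New min = min(old_min, new_val) = min(-16, 42) = -16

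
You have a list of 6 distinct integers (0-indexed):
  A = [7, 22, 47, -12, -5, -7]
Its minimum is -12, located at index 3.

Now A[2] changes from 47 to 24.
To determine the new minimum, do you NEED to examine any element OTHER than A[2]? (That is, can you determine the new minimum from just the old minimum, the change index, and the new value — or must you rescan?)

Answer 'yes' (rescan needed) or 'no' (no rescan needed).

Answer: no

Derivation:
Old min = -12 at index 3
Change at index 2: 47 -> 24
Index 2 was NOT the min. New min = min(-12, 24). No rescan of other elements needed.
Needs rescan: no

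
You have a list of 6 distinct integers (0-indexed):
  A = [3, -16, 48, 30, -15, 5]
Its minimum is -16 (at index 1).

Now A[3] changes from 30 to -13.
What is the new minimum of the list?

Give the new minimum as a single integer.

Answer: -16

Derivation:
Old min = -16 (at index 1)
Change: A[3] 30 -> -13
Changed element was NOT the old min.
  New min = min(old_min, new_val) = min(-16, -13) = -16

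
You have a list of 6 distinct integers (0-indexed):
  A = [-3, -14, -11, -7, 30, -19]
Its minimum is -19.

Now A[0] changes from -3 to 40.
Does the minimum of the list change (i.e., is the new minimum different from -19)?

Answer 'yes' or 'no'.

Old min = -19
Change: A[0] -3 -> 40
Changed element was NOT the min; min changes only if 40 < -19.
New min = -19; changed? no

Answer: no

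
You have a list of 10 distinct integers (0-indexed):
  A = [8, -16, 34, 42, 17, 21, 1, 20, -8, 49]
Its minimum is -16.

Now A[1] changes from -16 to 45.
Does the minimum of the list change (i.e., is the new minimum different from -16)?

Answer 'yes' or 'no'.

Answer: yes

Derivation:
Old min = -16
Change: A[1] -16 -> 45
Changed element was the min; new min must be rechecked.
New min = -8; changed? yes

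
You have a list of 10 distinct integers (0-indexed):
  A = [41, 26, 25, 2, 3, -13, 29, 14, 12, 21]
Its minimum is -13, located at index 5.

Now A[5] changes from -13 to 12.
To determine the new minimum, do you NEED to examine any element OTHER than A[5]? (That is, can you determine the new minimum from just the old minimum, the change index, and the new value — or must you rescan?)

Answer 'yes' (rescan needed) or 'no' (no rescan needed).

Answer: yes

Derivation:
Old min = -13 at index 5
Change at index 5: -13 -> 12
Index 5 WAS the min and new value 12 > old min -13. Must rescan other elements to find the new min.
Needs rescan: yes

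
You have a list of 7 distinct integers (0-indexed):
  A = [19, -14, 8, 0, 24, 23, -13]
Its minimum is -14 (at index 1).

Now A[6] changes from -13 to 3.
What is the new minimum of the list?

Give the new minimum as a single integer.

Answer: -14

Derivation:
Old min = -14 (at index 1)
Change: A[6] -13 -> 3
Changed element was NOT the old min.
  New min = min(old_min, new_val) = min(-14, 3) = -14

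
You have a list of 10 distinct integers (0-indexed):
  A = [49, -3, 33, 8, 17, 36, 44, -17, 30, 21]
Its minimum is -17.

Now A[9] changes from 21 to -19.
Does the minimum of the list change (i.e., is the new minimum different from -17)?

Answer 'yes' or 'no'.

Old min = -17
Change: A[9] 21 -> -19
Changed element was NOT the min; min changes only if -19 < -17.
New min = -19; changed? yes

Answer: yes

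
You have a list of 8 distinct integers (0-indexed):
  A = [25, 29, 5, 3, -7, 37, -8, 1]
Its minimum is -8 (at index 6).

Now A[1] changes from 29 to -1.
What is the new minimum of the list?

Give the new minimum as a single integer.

Answer: -8

Derivation:
Old min = -8 (at index 6)
Change: A[1] 29 -> -1
Changed element was NOT the old min.
  New min = min(old_min, new_val) = min(-8, -1) = -8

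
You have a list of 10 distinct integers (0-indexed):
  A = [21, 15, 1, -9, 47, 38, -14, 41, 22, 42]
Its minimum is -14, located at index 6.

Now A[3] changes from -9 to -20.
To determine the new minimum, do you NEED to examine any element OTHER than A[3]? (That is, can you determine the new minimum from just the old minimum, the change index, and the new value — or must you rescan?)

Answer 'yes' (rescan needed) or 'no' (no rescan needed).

Answer: no

Derivation:
Old min = -14 at index 6
Change at index 3: -9 -> -20
Index 3 was NOT the min. New min = min(-14, -20). No rescan of other elements needed.
Needs rescan: no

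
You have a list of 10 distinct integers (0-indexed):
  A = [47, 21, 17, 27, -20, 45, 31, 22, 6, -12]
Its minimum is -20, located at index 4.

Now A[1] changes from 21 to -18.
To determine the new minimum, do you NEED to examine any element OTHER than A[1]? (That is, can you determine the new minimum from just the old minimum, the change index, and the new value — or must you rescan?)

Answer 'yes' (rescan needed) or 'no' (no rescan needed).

Answer: no

Derivation:
Old min = -20 at index 4
Change at index 1: 21 -> -18
Index 1 was NOT the min. New min = min(-20, -18). No rescan of other elements needed.
Needs rescan: no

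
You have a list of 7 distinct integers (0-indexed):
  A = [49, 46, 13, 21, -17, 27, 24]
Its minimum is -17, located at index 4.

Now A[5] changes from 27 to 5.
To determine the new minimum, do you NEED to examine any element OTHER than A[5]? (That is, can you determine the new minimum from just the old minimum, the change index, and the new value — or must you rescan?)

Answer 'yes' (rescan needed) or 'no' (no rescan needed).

Old min = -17 at index 4
Change at index 5: 27 -> 5
Index 5 was NOT the min. New min = min(-17, 5). No rescan of other elements needed.
Needs rescan: no

Answer: no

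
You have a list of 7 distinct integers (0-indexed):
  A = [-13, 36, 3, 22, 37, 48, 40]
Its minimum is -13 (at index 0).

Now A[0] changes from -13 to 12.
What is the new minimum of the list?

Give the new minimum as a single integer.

Answer: 3

Derivation:
Old min = -13 (at index 0)
Change: A[0] -13 -> 12
Changed element WAS the min. Need to check: is 12 still <= all others?
  Min of remaining elements: 3
  New min = min(12, 3) = 3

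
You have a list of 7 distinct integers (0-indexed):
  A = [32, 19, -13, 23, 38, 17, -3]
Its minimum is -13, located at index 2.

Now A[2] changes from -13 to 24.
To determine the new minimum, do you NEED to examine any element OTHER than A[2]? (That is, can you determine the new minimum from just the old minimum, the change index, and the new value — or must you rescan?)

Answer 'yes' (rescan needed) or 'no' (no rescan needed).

Answer: yes

Derivation:
Old min = -13 at index 2
Change at index 2: -13 -> 24
Index 2 WAS the min and new value 24 > old min -13. Must rescan other elements to find the new min.
Needs rescan: yes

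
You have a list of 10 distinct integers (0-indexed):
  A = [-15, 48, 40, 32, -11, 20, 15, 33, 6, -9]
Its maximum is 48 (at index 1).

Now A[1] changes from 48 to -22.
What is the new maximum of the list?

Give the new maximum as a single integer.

Old max = 48 (at index 1)
Change: A[1] 48 -> -22
Changed element WAS the max -> may need rescan.
  Max of remaining elements: 40
  New max = max(-22, 40) = 40

Answer: 40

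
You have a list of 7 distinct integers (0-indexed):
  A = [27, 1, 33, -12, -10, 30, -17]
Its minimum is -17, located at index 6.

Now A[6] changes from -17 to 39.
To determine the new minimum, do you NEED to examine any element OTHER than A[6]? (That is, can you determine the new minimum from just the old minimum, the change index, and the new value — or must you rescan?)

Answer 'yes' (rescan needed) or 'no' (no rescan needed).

Old min = -17 at index 6
Change at index 6: -17 -> 39
Index 6 WAS the min and new value 39 > old min -17. Must rescan other elements to find the new min.
Needs rescan: yes

Answer: yes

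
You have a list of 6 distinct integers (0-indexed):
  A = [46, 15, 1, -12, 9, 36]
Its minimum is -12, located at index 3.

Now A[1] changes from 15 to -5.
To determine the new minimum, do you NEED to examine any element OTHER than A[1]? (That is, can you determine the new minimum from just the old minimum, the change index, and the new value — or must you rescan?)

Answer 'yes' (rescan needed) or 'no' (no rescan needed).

Answer: no

Derivation:
Old min = -12 at index 3
Change at index 1: 15 -> -5
Index 1 was NOT the min. New min = min(-12, -5). No rescan of other elements needed.
Needs rescan: no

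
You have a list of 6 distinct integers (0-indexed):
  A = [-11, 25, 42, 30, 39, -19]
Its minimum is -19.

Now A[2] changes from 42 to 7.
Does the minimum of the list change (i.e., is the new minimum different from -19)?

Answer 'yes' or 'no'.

Answer: no

Derivation:
Old min = -19
Change: A[2] 42 -> 7
Changed element was NOT the min; min changes only if 7 < -19.
New min = -19; changed? no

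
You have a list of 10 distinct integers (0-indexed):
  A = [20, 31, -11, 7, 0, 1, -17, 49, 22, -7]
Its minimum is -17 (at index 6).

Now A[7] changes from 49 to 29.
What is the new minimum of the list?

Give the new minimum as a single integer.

Answer: -17

Derivation:
Old min = -17 (at index 6)
Change: A[7] 49 -> 29
Changed element was NOT the old min.
  New min = min(old_min, new_val) = min(-17, 29) = -17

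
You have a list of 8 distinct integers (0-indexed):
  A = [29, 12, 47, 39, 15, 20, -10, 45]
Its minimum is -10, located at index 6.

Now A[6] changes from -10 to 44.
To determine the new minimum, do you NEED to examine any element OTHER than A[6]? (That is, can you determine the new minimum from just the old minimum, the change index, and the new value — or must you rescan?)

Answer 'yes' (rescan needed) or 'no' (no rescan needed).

Old min = -10 at index 6
Change at index 6: -10 -> 44
Index 6 WAS the min and new value 44 > old min -10. Must rescan other elements to find the new min.
Needs rescan: yes

Answer: yes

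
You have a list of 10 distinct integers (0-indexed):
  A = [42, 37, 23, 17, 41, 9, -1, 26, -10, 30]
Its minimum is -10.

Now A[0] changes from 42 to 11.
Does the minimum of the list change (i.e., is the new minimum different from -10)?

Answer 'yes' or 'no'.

Old min = -10
Change: A[0] 42 -> 11
Changed element was NOT the min; min changes only if 11 < -10.
New min = -10; changed? no

Answer: no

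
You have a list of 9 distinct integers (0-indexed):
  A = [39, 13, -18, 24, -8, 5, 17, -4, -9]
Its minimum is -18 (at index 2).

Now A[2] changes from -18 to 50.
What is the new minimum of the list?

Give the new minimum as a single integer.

Answer: -9

Derivation:
Old min = -18 (at index 2)
Change: A[2] -18 -> 50
Changed element WAS the min. Need to check: is 50 still <= all others?
  Min of remaining elements: -9
  New min = min(50, -9) = -9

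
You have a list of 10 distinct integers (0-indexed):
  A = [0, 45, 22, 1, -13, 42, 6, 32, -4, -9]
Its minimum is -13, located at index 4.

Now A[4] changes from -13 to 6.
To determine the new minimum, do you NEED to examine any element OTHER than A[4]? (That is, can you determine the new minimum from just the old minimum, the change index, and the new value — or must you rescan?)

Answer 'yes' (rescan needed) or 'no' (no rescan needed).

Old min = -13 at index 4
Change at index 4: -13 -> 6
Index 4 WAS the min and new value 6 > old min -13. Must rescan other elements to find the new min.
Needs rescan: yes

Answer: yes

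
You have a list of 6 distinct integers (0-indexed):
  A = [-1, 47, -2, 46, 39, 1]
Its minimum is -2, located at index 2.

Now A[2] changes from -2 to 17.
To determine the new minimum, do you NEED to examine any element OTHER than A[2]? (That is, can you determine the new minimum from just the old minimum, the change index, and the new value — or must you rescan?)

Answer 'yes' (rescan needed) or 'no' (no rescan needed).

Answer: yes

Derivation:
Old min = -2 at index 2
Change at index 2: -2 -> 17
Index 2 WAS the min and new value 17 > old min -2. Must rescan other elements to find the new min.
Needs rescan: yes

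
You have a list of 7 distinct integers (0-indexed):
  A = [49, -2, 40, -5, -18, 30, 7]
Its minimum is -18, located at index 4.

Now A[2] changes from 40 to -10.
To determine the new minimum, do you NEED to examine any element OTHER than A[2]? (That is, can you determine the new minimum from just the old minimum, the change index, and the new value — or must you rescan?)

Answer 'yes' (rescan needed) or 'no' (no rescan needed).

Old min = -18 at index 4
Change at index 2: 40 -> -10
Index 2 was NOT the min. New min = min(-18, -10). No rescan of other elements needed.
Needs rescan: no

Answer: no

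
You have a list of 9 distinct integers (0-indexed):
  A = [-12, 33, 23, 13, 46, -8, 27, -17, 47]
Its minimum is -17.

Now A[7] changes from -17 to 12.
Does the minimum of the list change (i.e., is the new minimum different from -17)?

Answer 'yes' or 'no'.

Answer: yes

Derivation:
Old min = -17
Change: A[7] -17 -> 12
Changed element was the min; new min must be rechecked.
New min = -12; changed? yes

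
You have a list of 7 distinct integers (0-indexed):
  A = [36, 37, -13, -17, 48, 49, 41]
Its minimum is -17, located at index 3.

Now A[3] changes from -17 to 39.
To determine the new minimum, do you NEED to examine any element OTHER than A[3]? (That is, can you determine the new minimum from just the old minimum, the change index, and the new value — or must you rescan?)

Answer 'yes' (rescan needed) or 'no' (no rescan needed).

Old min = -17 at index 3
Change at index 3: -17 -> 39
Index 3 WAS the min and new value 39 > old min -17. Must rescan other elements to find the new min.
Needs rescan: yes

Answer: yes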